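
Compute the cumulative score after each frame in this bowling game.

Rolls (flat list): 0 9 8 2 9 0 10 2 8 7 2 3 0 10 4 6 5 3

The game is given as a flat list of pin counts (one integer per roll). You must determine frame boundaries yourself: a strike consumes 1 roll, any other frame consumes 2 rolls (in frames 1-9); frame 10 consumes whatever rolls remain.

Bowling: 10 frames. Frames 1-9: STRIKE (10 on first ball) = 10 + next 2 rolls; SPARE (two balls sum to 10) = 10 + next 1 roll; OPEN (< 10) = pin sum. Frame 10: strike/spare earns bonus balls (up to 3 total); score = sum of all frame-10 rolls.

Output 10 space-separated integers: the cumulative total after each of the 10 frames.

Answer: 9 28 37 57 74 83 86 106 121 129

Derivation:
Frame 1: OPEN (0+9=9). Cumulative: 9
Frame 2: SPARE (8+2=10). 10 + next roll (9) = 19. Cumulative: 28
Frame 3: OPEN (9+0=9). Cumulative: 37
Frame 4: STRIKE. 10 + next two rolls (2+8) = 20. Cumulative: 57
Frame 5: SPARE (2+8=10). 10 + next roll (7) = 17. Cumulative: 74
Frame 6: OPEN (7+2=9). Cumulative: 83
Frame 7: OPEN (3+0=3). Cumulative: 86
Frame 8: STRIKE. 10 + next two rolls (4+6) = 20. Cumulative: 106
Frame 9: SPARE (4+6=10). 10 + next roll (5) = 15. Cumulative: 121
Frame 10: OPEN. Sum of all frame-10 rolls (5+3) = 8. Cumulative: 129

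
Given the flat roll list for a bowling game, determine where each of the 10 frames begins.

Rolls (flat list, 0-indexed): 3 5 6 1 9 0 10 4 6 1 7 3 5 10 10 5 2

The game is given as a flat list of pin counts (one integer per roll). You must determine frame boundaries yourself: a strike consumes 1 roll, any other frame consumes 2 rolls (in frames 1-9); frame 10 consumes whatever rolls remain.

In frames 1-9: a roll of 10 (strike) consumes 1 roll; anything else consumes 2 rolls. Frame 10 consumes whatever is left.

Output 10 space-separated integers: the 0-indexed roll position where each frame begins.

Frame 1 starts at roll index 0: rolls=3,5 (sum=8), consumes 2 rolls
Frame 2 starts at roll index 2: rolls=6,1 (sum=7), consumes 2 rolls
Frame 3 starts at roll index 4: rolls=9,0 (sum=9), consumes 2 rolls
Frame 4 starts at roll index 6: roll=10 (strike), consumes 1 roll
Frame 5 starts at roll index 7: rolls=4,6 (sum=10), consumes 2 rolls
Frame 6 starts at roll index 9: rolls=1,7 (sum=8), consumes 2 rolls
Frame 7 starts at roll index 11: rolls=3,5 (sum=8), consumes 2 rolls
Frame 8 starts at roll index 13: roll=10 (strike), consumes 1 roll
Frame 9 starts at roll index 14: roll=10 (strike), consumes 1 roll
Frame 10 starts at roll index 15: 2 remaining rolls

Answer: 0 2 4 6 7 9 11 13 14 15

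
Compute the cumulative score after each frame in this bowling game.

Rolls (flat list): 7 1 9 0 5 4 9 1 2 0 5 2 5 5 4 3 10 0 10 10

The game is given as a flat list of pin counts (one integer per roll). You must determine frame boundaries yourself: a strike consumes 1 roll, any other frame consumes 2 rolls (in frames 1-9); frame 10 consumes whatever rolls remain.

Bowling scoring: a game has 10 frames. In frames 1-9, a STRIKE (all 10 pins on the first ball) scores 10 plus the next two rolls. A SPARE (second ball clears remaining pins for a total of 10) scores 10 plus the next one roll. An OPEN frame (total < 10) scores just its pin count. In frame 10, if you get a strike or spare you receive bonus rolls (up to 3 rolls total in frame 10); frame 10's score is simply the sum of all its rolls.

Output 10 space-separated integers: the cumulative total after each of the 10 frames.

Answer: 8 17 26 38 40 47 61 68 88 108

Derivation:
Frame 1: OPEN (7+1=8). Cumulative: 8
Frame 2: OPEN (9+0=9). Cumulative: 17
Frame 3: OPEN (5+4=9). Cumulative: 26
Frame 4: SPARE (9+1=10). 10 + next roll (2) = 12. Cumulative: 38
Frame 5: OPEN (2+0=2). Cumulative: 40
Frame 6: OPEN (5+2=7). Cumulative: 47
Frame 7: SPARE (5+5=10). 10 + next roll (4) = 14. Cumulative: 61
Frame 8: OPEN (4+3=7). Cumulative: 68
Frame 9: STRIKE. 10 + next two rolls (0+10) = 20. Cumulative: 88
Frame 10: SPARE. Sum of all frame-10 rolls (0+10+10) = 20. Cumulative: 108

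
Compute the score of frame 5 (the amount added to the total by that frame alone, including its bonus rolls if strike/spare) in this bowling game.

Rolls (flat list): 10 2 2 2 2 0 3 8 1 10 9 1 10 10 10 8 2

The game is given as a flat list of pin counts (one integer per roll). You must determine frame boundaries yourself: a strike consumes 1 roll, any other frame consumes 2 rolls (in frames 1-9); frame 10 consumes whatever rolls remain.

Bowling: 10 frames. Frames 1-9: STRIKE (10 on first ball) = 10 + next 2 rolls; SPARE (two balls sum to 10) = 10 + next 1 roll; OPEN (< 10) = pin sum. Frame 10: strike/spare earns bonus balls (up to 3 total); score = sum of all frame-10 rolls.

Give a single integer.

Frame 1: STRIKE. 10 + next two rolls (2+2) = 14. Cumulative: 14
Frame 2: OPEN (2+2=4). Cumulative: 18
Frame 3: OPEN (2+2=4). Cumulative: 22
Frame 4: OPEN (0+3=3). Cumulative: 25
Frame 5: OPEN (8+1=9). Cumulative: 34
Frame 6: STRIKE. 10 + next two rolls (9+1) = 20. Cumulative: 54
Frame 7: SPARE (9+1=10). 10 + next roll (10) = 20. Cumulative: 74

Answer: 9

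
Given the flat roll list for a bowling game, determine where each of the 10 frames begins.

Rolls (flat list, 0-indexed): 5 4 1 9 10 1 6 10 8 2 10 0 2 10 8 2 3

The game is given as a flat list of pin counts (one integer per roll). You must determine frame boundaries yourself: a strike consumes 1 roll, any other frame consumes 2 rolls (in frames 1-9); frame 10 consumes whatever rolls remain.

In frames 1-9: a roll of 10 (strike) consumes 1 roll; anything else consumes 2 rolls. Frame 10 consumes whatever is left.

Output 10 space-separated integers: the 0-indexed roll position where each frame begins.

Answer: 0 2 4 5 7 8 10 11 13 14

Derivation:
Frame 1 starts at roll index 0: rolls=5,4 (sum=9), consumes 2 rolls
Frame 2 starts at roll index 2: rolls=1,9 (sum=10), consumes 2 rolls
Frame 3 starts at roll index 4: roll=10 (strike), consumes 1 roll
Frame 4 starts at roll index 5: rolls=1,6 (sum=7), consumes 2 rolls
Frame 5 starts at roll index 7: roll=10 (strike), consumes 1 roll
Frame 6 starts at roll index 8: rolls=8,2 (sum=10), consumes 2 rolls
Frame 7 starts at roll index 10: roll=10 (strike), consumes 1 roll
Frame 8 starts at roll index 11: rolls=0,2 (sum=2), consumes 2 rolls
Frame 9 starts at roll index 13: roll=10 (strike), consumes 1 roll
Frame 10 starts at roll index 14: 3 remaining rolls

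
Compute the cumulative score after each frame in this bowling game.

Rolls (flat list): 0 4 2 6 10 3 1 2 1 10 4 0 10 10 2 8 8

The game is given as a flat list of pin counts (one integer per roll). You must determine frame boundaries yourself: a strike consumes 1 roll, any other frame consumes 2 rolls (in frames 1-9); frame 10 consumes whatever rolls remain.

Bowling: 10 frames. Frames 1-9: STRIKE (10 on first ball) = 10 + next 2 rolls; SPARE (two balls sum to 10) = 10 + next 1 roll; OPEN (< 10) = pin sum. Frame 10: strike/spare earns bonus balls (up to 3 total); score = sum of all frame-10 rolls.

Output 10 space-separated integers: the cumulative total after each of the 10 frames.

Answer: 4 12 26 30 33 47 51 73 93 111

Derivation:
Frame 1: OPEN (0+4=4). Cumulative: 4
Frame 2: OPEN (2+6=8). Cumulative: 12
Frame 3: STRIKE. 10 + next two rolls (3+1) = 14. Cumulative: 26
Frame 4: OPEN (3+1=4). Cumulative: 30
Frame 5: OPEN (2+1=3). Cumulative: 33
Frame 6: STRIKE. 10 + next two rolls (4+0) = 14. Cumulative: 47
Frame 7: OPEN (4+0=4). Cumulative: 51
Frame 8: STRIKE. 10 + next two rolls (10+2) = 22. Cumulative: 73
Frame 9: STRIKE. 10 + next two rolls (2+8) = 20. Cumulative: 93
Frame 10: SPARE. Sum of all frame-10 rolls (2+8+8) = 18. Cumulative: 111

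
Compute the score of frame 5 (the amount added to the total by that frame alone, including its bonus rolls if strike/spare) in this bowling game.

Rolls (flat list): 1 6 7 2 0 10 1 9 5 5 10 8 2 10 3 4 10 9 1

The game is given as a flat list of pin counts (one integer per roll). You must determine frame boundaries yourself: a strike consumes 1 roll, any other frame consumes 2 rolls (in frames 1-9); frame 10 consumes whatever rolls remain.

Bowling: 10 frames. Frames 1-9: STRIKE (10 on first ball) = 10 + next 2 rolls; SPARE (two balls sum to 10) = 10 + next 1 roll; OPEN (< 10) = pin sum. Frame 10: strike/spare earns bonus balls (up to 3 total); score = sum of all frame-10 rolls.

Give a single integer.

Answer: 20

Derivation:
Frame 1: OPEN (1+6=7). Cumulative: 7
Frame 2: OPEN (7+2=9). Cumulative: 16
Frame 3: SPARE (0+10=10). 10 + next roll (1) = 11. Cumulative: 27
Frame 4: SPARE (1+9=10). 10 + next roll (5) = 15. Cumulative: 42
Frame 5: SPARE (5+5=10). 10 + next roll (10) = 20. Cumulative: 62
Frame 6: STRIKE. 10 + next two rolls (8+2) = 20. Cumulative: 82
Frame 7: SPARE (8+2=10). 10 + next roll (10) = 20. Cumulative: 102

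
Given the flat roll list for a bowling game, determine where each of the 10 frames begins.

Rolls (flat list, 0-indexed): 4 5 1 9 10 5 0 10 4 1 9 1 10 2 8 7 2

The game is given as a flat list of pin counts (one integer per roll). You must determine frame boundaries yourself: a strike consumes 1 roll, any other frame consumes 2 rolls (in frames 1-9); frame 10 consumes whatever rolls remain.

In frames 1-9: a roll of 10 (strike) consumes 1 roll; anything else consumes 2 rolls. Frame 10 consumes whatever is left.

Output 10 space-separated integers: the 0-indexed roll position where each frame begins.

Answer: 0 2 4 5 7 8 10 12 13 15

Derivation:
Frame 1 starts at roll index 0: rolls=4,5 (sum=9), consumes 2 rolls
Frame 2 starts at roll index 2: rolls=1,9 (sum=10), consumes 2 rolls
Frame 3 starts at roll index 4: roll=10 (strike), consumes 1 roll
Frame 4 starts at roll index 5: rolls=5,0 (sum=5), consumes 2 rolls
Frame 5 starts at roll index 7: roll=10 (strike), consumes 1 roll
Frame 6 starts at roll index 8: rolls=4,1 (sum=5), consumes 2 rolls
Frame 7 starts at roll index 10: rolls=9,1 (sum=10), consumes 2 rolls
Frame 8 starts at roll index 12: roll=10 (strike), consumes 1 roll
Frame 9 starts at roll index 13: rolls=2,8 (sum=10), consumes 2 rolls
Frame 10 starts at roll index 15: 2 remaining rolls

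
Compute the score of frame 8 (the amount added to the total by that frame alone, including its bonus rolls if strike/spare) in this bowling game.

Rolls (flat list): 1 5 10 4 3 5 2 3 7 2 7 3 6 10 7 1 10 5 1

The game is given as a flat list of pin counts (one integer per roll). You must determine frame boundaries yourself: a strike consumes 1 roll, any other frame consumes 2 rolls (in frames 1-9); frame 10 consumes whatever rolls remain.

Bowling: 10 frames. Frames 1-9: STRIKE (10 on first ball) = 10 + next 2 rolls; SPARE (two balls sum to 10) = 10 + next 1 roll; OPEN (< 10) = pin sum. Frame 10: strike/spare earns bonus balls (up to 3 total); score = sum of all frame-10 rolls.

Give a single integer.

Answer: 18

Derivation:
Frame 1: OPEN (1+5=6). Cumulative: 6
Frame 2: STRIKE. 10 + next two rolls (4+3) = 17. Cumulative: 23
Frame 3: OPEN (4+3=7). Cumulative: 30
Frame 4: OPEN (5+2=7). Cumulative: 37
Frame 5: SPARE (3+7=10). 10 + next roll (2) = 12. Cumulative: 49
Frame 6: OPEN (2+7=9). Cumulative: 58
Frame 7: OPEN (3+6=9). Cumulative: 67
Frame 8: STRIKE. 10 + next two rolls (7+1) = 18. Cumulative: 85
Frame 9: OPEN (7+1=8). Cumulative: 93
Frame 10: STRIKE. Sum of all frame-10 rolls (10+5+1) = 16. Cumulative: 109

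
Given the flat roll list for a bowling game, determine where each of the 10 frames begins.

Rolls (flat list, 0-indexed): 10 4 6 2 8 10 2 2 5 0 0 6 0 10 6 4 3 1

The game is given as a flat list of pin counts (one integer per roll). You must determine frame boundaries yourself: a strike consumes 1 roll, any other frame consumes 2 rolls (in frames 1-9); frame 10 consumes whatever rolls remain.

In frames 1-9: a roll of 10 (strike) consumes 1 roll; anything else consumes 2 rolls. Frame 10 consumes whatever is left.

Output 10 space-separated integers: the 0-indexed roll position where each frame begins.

Answer: 0 1 3 5 6 8 10 12 14 16

Derivation:
Frame 1 starts at roll index 0: roll=10 (strike), consumes 1 roll
Frame 2 starts at roll index 1: rolls=4,6 (sum=10), consumes 2 rolls
Frame 3 starts at roll index 3: rolls=2,8 (sum=10), consumes 2 rolls
Frame 4 starts at roll index 5: roll=10 (strike), consumes 1 roll
Frame 5 starts at roll index 6: rolls=2,2 (sum=4), consumes 2 rolls
Frame 6 starts at roll index 8: rolls=5,0 (sum=5), consumes 2 rolls
Frame 7 starts at roll index 10: rolls=0,6 (sum=6), consumes 2 rolls
Frame 8 starts at roll index 12: rolls=0,10 (sum=10), consumes 2 rolls
Frame 9 starts at roll index 14: rolls=6,4 (sum=10), consumes 2 rolls
Frame 10 starts at roll index 16: 2 remaining rolls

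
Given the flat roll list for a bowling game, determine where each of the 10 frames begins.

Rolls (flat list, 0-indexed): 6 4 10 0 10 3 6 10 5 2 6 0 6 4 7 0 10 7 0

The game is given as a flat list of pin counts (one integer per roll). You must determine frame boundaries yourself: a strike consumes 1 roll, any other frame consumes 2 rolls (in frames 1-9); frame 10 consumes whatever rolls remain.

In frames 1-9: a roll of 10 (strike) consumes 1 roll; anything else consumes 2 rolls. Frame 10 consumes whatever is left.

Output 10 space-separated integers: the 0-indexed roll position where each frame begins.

Frame 1 starts at roll index 0: rolls=6,4 (sum=10), consumes 2 rolls
Frame 2 starts at roll index 2: roll=10 (strike), consumes 1 roll
Frame 3 starts at roll index 3: rolls=0,10 (sum=10), consumes 2 rolls
Frame 4 starts at roll index 5: rolls=3,6 (sum=9), consumes 2 rolls
Frame 5 starts at roll index 7: roll=10 (strike), consumes 1 roll
Frame 6 starts at roll index 8: rolls=5,2 (sum=7), consumes 2 rolls
Frame 7 starts at roll index 10: rolls=6,0 (sum=6), consumes 2 rolls
Frame 8 starts at roll index 12: rolls=6,4 (sum=10), consumes 2 rolls
Frame 9 starts at roll index 14: rolls=7,0 (sum=7), consumes 2 rolls
Frame 10 starts at roll index 16: 3 remaining rolls

Answer: 0 2 3 5 7 8 10 12 14 16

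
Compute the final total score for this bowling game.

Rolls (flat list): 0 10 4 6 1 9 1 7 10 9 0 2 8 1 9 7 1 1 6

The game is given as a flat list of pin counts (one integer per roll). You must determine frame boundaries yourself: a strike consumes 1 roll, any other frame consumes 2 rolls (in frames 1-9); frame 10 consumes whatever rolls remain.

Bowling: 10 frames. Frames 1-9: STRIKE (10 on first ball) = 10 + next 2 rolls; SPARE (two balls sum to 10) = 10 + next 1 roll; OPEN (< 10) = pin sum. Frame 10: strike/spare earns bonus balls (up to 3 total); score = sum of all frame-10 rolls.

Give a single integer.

Answer: 115

Derivation:
Frame 1: SPARE (0+10=10). 10 + next roll (4) = 14. Cumulative: 14
Frame 2: SPARE (4+6=10). 10 + next roll (1) = 11. Cumulative: 25
Frame 3: SPARE (1+9=10). 10 + next roll (1) = 11. Cumulative: 36
Frame 4: OPEN (1+7=8). Cumulative: 44
Frame 5: STRIKE. 10 + next two rolls (9+0) = 19. Cumulative: 63
Frame 6: OPEN (9+0=9). Cumulative: 72
Frame 7: SPARE (2+8=10). 10 + next roll (1) = 11. Cumulative: 83
Frame 8: SPARE (1+9=10). 10 + next roll (7) = 17. Cumulative: 100
Frame 9: OPEN (7+1=8). Cumulative: 108
Frame 10: OPEN. Sum of all frame-10 rolls (1+6) = 7. Cumulative: 115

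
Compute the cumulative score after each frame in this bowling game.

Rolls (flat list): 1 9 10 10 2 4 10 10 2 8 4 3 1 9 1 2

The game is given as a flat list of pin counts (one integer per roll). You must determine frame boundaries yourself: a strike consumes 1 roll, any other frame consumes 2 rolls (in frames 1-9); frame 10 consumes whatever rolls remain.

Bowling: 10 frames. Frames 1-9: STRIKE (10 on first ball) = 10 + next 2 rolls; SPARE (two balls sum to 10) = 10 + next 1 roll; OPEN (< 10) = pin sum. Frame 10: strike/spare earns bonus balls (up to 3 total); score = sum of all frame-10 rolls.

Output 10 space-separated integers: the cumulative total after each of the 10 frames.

Answer: 20 42 58 64 86 106 120 127 138 141

Derivation:
Frame 1: SPARE (1+9=10). 10 + next roll (10) = 20. Cumulative: 20
Frame 2: STRIKE. 10 + next two rolls (10+2) = 22. Cumulative: 42
Frame 3: STRIKE. 10 + next two rolls (2+4) = 16. Cumulative: 58
Frame 4: OPEN (2+4=6). Cumulative: 64
Frame 5: STRIKE. 10 + next two rolls (10+2) = 22. Cumulative: 86
Frame 6: STRIKE. 10 + next two rolls (2+8) = 20. Cumulative: 106
Frame 7: SPARE (2+8=10). 10 + next roll (4) = 14. Cumulative: 120
Frame 8: OPEN (4+3=7). Cumulative: 127
Frame 9: SPARE (1+9=10). 10 + next roll (1) = 11. Cumulative: 138
Frame 10: OPEN. Sum of all frame-10 rolls (1+2) = 3. Cumulative: 141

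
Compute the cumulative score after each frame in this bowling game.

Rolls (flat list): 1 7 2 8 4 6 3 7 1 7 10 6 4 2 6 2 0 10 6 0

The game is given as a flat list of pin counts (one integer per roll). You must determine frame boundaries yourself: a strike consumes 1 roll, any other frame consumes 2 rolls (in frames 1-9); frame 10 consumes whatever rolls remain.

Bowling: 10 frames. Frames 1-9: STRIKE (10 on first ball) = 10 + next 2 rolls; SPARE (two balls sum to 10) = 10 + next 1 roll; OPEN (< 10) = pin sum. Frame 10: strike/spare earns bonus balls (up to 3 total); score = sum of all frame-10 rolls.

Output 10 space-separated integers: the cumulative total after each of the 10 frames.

Frame 1: OPEN (1+7=8). Cumulative: 8
Frame 2: SPARE (2+8=10). 10 + next roll (4) = 14. Cumulative: 22
Frame 3: SPARE (4+6=10). 10 + next roll (3) = 13. Cumulative: 35
Frame 4: SPARE (3+7=10). 10 + next roll (1) = 11. Cumulative: 46
Frame 5: OPEN (1+7=8). Cumulative: 54
Frame 6: STRIKE. 10 + next two rolls (6+4) = 20. Cumulative: 74
Frame 7: SPARE (6+4=10). 10 + next roll (2) = 12. Cumulative: 86
Frame 8: OPEN (2+6=8). Cumulative: 94
Frame 9: OPEN (2+0=2). Cumulative: 96
Frame 10: STRIKE. Sum of all frame-10 rolls (10+6+0) = 16. Cumulative: 112

Answer: 8 22 35 46 54 74 86 94 96 112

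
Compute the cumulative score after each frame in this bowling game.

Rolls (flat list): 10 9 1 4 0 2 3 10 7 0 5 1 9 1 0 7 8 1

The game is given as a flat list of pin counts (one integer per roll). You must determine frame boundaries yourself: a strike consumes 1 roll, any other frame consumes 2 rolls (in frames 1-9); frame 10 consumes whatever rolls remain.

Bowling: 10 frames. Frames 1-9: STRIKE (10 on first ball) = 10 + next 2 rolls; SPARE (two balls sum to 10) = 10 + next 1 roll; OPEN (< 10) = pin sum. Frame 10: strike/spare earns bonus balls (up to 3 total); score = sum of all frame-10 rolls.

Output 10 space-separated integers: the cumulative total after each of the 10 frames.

Frame 1: STRIKE. 10 + next two rolls (9+1) = 20. Cumulative: 20
Frame 2: SPARE (9+1=10). 10 + next roll (4) = 14. Cumulative: 34
Frame 3: OPEN (4+0=4). Cumulative: 38
Frame 4: OPEN (2+3=5). Cumulative: 43
Frame 5: STRIKE. 10 + next two rolls (7+0) = 17. Cumulative: 60
Frame 6: OPEN (7+0=7). Cumulative: 67
Frame 7: OPEN (5+1=6). Cumulative: 73
Frame 8: SPARE (9+1=10). 10 + next roll (0) = 10. Cumulative: 83
Frame 9: OPEN (0+7=7). Cumulative: 90
Frame 10: OPEN. Sum of all frame-10 rolls (8+1) = 9. Cumulative: 99

Answer: 20 34 38 43 60 67 73 83 90 99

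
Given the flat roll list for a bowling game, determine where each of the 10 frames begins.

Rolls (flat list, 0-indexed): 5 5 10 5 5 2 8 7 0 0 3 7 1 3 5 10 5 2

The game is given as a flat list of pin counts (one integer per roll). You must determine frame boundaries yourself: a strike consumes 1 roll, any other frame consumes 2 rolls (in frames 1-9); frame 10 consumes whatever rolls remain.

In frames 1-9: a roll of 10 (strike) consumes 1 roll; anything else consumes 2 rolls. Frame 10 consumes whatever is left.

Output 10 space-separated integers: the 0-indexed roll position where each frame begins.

Frame 1 starts at roll index 0: rolls=5,5 (sum=10), consumes 2 rolls
Frame 2 starts at roll index 2: roll=10 (strike), consumes 1 roll
Frame 3 starts at roll index 3: rolls=5,5 (sum=10), consumes 2 rolls
Frame 4 starts at roll index 5: rolls=2,8 (sum=10), consumes 2 rolls
Frame 5 starts at roll index 7: rolls=7,0 (sum=7), consumes 2 rolls
Frame 6 starts at roll index 9: rolls=0,3 (sum=3), consumes 2 rolls
Frame 7 starts at roll index 11: rolls=7,1 (sum=8), consumes 2 rolls
Frame 8 starts at roll index 13: rolls=3,5 (sum=8), consumes 2 rolls
Frame 9 starts at roll index 15: roll=10 (strike), consumes 1 roll
Frame 10 starts at roll index 16: 2 remaining rolls

Answer: 0 2 3 5 7 9 11 13 15 16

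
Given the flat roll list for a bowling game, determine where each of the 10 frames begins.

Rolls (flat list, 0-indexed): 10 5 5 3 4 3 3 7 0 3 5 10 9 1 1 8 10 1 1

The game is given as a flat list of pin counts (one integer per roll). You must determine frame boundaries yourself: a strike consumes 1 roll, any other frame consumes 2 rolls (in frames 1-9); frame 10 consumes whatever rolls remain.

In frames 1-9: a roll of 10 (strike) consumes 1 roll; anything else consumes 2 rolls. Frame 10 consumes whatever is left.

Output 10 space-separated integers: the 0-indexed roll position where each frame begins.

Answer: 0 1 3 5 7 9 11 12 14 16

Derivation:
Frame 1 starts at roll index 0: roll=10 (strike), consumes 1 roll
Frame 2 starts at roll index 1: rolls=5,5 (sum=10), consumes 2 rolls
Frame 3 starts at roll index 3: rolls=3,4 (sum=7), consumes 2 rolls
Frame 4 starts at roll index 5: rolls=3,3 (sum=6), consumes 2 rolls
Frame 5 starts at roll index 7: rolls=7,0 (sum=7), consumes 2 rolls
Frame 6 starts at roll index 9: rolls=3,5 (sum=8), consumes 2 rolls
Frame 7 starts at roll index 11: roll=10 (strike), consumes 1 roll
Frame 8 starts at roll index 12: rolls=9,1 (sum=10), consumes 2 rolls
Frame 9 starts at roll index 14: rolls=1,8 (sum=9), consumes 2 rolls
Frame 10 starts at roll index 16: 3 remaining rolls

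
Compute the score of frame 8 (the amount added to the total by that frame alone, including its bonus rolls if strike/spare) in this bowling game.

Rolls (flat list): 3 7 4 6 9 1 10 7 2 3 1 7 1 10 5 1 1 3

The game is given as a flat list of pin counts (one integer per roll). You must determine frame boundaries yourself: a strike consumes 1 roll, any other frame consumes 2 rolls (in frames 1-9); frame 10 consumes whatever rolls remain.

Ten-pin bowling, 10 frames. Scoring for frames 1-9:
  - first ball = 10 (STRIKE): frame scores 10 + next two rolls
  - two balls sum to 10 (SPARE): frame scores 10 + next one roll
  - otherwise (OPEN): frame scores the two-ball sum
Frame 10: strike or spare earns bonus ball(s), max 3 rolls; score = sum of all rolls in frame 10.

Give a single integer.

Answer: 16

Derivation:
Frame 1: SPARE (3+7=10). 10 + next roll (4) = 14. Cumulative: 14
Frame 2: SPARE (4+6=10). 10 + next roll (9) = 19. Cumulative: 33
Frame 3: SPARE (9+1=10). 10 + next roll (10) = 20. Cumulative: 53
Frame 4: STRIKE. 10 + next two rolls (7+2) = 19. Cumulative: 72
Frame 5: OPEN (7+2=9). Cumulative: 81
Frame 6: OPEN (3+1=4). Cumulative: 85
Frame 7: OPEN (7+1=8). Cumulative: 93
Frame 8: STRIKE. 10 + next two rolls (5+1) = 16. Cumulative: 109
Frame 9: OPEN (5+1=6). Cumulative: 115
Frame 10: OPEN. Sum of all frame-10 rolls (1+3) = 4. Cumulative: 119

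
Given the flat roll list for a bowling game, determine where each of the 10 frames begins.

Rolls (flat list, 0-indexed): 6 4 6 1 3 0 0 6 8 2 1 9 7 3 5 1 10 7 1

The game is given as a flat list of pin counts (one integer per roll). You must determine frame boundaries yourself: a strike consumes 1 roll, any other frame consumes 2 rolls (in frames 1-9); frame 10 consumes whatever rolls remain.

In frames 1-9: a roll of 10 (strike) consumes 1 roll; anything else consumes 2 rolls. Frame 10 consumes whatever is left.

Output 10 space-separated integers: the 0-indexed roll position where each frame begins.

Answer: 0 2 4 6 8 10 12 14 16 17

Derivation:
Frame 1 starts at roll index 0: rolls=6,4 (sum=10), consumes 2 rolls
Frame 2 starts at roll index 2: rolls=6,1 (sum=7), consumes 2 rolls
Frame 3 starts at roll index 4: rolls=3,0 (sum=3), consumes 2 rolls
Frame 4 starts at roll index 6: rolls=0,6 (sum=6), consumes 2 rolls
Frame 5 starts at roll index 8: rolls=8,2 (sum=10), consumes 2 rolls
Frame 6 starts at roll index 10: rolls=1,9 (sum=10), consumes 2 rolls
Frame 7 starts at roll index 12: rolls=7,3 (sum=10), consumes 2 rolls
Frame 8 starts at roll index 14: rolls=5,1 (sum=6), consumes 2 rolls
Frame 9 starts at roll index 16: roll=10 (strike), consumes 1 roll
Frame 10 starts at roll index 17: 2 remaining rolls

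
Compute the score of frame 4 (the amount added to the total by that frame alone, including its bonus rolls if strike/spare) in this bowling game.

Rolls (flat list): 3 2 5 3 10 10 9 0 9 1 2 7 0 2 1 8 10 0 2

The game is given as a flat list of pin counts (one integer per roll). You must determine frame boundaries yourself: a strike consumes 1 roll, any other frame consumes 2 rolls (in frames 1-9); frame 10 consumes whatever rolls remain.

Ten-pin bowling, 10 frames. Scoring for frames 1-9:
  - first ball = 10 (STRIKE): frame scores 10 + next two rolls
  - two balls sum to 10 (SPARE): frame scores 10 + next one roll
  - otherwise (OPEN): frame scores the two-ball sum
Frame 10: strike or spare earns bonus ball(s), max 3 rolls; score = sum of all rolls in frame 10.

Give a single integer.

Answer: 19

Derivation:
Frame 1: OPEN (3+2=5). Cumulative: 5
Frame 2: OPEN (5+3=8). Cumulative: 13
Frame 3: STRIKE. 10 + next two rolls (10+9) = 29. Cumulative: 42
Frame 4: STRIKE. 10 + next two rolls (9+0) = 19. Cumulative: 61
Frame 5: OPEN (9+0=9). Cumulative: 70
Frame 6: SPARE (9+1=10). 10 + next roll (2) = 12. Cumulative: 82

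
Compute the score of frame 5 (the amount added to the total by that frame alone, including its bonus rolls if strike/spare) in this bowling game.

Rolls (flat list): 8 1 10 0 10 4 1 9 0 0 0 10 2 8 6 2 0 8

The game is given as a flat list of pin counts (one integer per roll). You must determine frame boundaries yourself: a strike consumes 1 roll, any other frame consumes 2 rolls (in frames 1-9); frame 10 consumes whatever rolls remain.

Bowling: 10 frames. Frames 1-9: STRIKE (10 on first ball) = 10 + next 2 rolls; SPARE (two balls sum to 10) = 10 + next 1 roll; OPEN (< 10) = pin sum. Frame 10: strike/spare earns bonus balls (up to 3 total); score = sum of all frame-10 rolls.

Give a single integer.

Answer: 9

Derivation:
Frame 1: OPEN (8+1=9). Cumulative: 9
Frame 2: STRIKE. 10 + next two rolls (0+10) = 20. Cumulative: 29
Frame 3: SPARE (0+10=10). 10 + next roll (4) = 14. Cumulative: 43
Frame 4: OPEN (4+1=5). Cumulative: 48
Frame 5: OPEN (9+0=9). Cumulative: 57
Frame 6: OPEN (0+0=0). Cumulative: 57
Frame 7: STRIKE. 10 + next two rolls (2+8) = 20. Cumulative: 77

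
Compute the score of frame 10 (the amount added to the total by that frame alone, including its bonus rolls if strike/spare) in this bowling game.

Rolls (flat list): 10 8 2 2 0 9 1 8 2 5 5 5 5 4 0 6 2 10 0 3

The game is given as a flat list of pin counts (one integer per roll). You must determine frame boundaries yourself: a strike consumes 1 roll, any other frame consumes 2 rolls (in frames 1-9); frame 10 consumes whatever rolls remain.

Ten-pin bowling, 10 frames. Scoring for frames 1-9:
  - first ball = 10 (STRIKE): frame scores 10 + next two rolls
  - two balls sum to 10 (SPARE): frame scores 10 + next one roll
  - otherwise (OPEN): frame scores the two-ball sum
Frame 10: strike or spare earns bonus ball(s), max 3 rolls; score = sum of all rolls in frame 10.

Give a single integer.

Answer: 13

Derivation:
Frame 1: STRIKE. 10 + next two rolls (8+2) = 20. Cumulative: 20
Frame 2: SPARE (8+2=10). 10 + next roll (2) = 12. Cumulative: 32
Frame 3: OPEN (2+0=2). Cumulative: 34
Frame 4: SPARE (9+1=10). 10 + next roll (8) = 18. Cumulative: 52
Frame 5: SPARE (8+2=10). 10 + next roll (5) = 15. Cumulative: 67
Frame 6: SPARE (5+5=10). 10 + next roll (5) = 15. Cumulative: 82
Frame 7: SPARE (5+5=10). 10 + next roll (4) = 14. Cumulative: 96
Frame 8: OPEN (4+0=4). Cumulative: 100
Frame 9: OPEN (6+2=8). Cumulative: 108
Frame 10: STRIKE. Sum of all frame-10 rolls (10+0+3) = 13. Cumulative: 121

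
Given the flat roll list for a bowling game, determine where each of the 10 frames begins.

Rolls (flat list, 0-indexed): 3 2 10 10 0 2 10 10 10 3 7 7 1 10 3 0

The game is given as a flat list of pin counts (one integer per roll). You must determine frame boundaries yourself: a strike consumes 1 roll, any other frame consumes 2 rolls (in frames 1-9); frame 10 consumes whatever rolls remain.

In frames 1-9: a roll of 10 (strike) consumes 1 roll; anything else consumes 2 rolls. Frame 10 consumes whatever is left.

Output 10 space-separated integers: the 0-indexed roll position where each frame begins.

Answer: 0 2 3 4 6 7 8 9 11 13

Derivation:
Frame 1 starts at roll index 0: rolls=3,2 (sum=5), consumes 2 rolls
Frame 2 starts at roll index 2: roll=10 (strike), consumes 1 roll
Frame 3 starts at roll index 3: roll=10 (strike), consumes 1 roll
Frame 4 starts at roll index 4: rolls=0,2 (sum=2), consumes 2 rolls
Frame 5 starts at roll index 6: roll=10 (strike), consumes 1 roll
Frame 6 starts at roll index 7: roll=10 (strike), consumes 1 roll
Frame 7 starts at roll index 8: roll=10 (strike), consumes 1 roll
Frame 8 starts at roll index 9: rolls=3,7 (sum=10), consumes 2 rolls
Frame 9 starts at roll index 11: rolls=7,1 (sum=8), consumes 2 rolls
Frame 10 starts at roll index 13: 3 remaining rolls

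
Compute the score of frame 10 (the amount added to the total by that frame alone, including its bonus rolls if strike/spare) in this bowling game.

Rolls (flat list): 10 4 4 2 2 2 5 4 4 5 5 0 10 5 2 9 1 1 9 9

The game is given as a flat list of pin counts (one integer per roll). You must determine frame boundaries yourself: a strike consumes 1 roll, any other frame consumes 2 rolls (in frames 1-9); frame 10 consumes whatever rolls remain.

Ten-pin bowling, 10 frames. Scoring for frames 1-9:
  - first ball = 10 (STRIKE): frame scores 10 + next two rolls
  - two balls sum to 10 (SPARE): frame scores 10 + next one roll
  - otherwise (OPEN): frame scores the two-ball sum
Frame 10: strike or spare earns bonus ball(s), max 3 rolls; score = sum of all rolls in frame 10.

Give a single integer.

Answer: 19

Derivation:
Frame 1: STRIKE. 10 + next two rolls (4+4) = 18. Cumulative: 18
Frame 2: OPEN (4+4=8). Cumulative: 26
Frame 3: OPEN (2+2=4). Cumulative: 30
Frame 4: OPEN (2+5=7). Cumulative: 37
Frame 5: OPEN (4+4=8). Cumulative: 45
Frame 6: SPARE (5+5=10). 10 + next roll (0) = 10. Cumulative: 55
Frame 7: SPARE (0+10=10). 10 + next roll (5) = 15. Cumulative: 70
Frame 8: OPEN (5+2=7). Cumulative: 77
Frame 9: SPARE (9+1=10). 10 + next roll (1) = 11. Cumulative: 88
Frame 10: SPARE. Sum of all frame-10 rolls (1+9+9) = 19. Cumulative: 107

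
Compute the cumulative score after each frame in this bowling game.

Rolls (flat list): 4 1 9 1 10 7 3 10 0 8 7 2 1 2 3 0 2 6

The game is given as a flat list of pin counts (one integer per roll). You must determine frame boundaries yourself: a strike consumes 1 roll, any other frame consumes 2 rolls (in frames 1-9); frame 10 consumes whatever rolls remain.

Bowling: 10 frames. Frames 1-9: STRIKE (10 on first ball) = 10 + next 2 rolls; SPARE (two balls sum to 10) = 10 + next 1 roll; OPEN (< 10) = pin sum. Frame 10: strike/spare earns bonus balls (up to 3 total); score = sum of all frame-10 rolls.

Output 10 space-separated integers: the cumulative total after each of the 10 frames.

Answer: 5 25 45 65 83 91 100 103 106 114

Derivation:
Frame 1: OPEN (4+1=5). Cumulative: 5
Frame 2: SPARE (9+1=10). 10 + next roll (10) = 20. Cumulative: 25
Frame 3: STRIKE. 10 + next two rolls (7+3) = 20. Cumulative: 45
Frame 4: SPARE (7+3=10). 10 + next roll (10) = 20. Cumulative: 65
Frame 5: STRIKE. 10 + next two rolls (0+8) = 18. Cumulative: 83
Frame 6: OPEN (0+8=8). Cumulative: 91
Frame 7: OPEN (7+2=9). Cumulative: 100
Frame 8: OPEN (1+2=3). Cumulative: 103
Frame 9: OPEN (3+0=3). Cumulative: 106
Frame 10: OPEN. Sum of all frame-10 rolls (2+6) = 8. Cumulative: 114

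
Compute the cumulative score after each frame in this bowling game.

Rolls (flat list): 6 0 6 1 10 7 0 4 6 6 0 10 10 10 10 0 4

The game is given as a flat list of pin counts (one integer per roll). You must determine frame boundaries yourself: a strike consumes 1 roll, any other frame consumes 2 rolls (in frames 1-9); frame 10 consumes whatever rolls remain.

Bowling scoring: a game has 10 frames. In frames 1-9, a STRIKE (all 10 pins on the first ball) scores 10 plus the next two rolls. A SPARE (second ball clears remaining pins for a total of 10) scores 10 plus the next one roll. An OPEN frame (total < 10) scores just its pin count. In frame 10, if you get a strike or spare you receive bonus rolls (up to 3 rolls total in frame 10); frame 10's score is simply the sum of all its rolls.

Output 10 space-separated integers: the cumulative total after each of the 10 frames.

Frame 1: OPEN (6+0=6). Cumulative: 6
Frame 2: OPEN (6+1=7). Cumulative: 13
Frame 3: STRIKE. 10 + next two rolls (7+0) = 17. Cumulative: 30
Frame 4: OPEN (7+0=7). Cumulative: 37
Frame 5: SPARE (4+6=10). 10 + next roll (6) = 16. Cumulative: 53
Frame 6: OPEN (6+0=6). Cumulative: 59
Frame 7: STRIKE. 10 + next two rolls (10+10) = 30. Cumulative: 89
Frame 8: STRIKE. 10 + next two rolls (10+10) = 30. Cumulative: 119
Frame 9: STRIKE. 10 + next two rolls (10+0) = 20. Cumulative: 139
Frame 10: STRIKE. Sum of all frame-10 rolls (10+0+4) = 14. Cumulative: 153

Answer: 6 13 30 37 53 59 89 119 139 153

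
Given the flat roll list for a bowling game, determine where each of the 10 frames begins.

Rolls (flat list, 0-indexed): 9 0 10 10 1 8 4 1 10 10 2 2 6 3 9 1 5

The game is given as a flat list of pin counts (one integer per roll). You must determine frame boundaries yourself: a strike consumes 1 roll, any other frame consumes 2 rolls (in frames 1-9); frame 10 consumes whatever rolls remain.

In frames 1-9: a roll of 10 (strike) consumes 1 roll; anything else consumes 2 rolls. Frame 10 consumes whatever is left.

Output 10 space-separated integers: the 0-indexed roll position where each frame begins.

Answer: 0 2 3 4 6 8 9 10 12 14

Derivation:
Frame 1 starts at roll index 0: rolls=9,0 (sum=9), consumes 2 rolls
Frame 2 starts at roll index 2: roll=10 (strike), consumes 1 roll
Frame 3 starts at roll index 3: roll=10 (strike), consumes 1 roll
Frame 4 starts at roll index 4: rolls=1,8 (sum=9), consumes 2 rolls
Frame 5 starts at roll index 6: rolls=4,1 (sum=5), consumes 2 rolls
Frame 6 starts at roll index 8: roll=10 (strike), consumes 1 roll
Frame 7 starts at roll index 9: roll=10 (strike), consumes 1 roll
Frame 8 starts at roll index 10: rolls=2,2 (sum=4), consumes 2 rolls
Frame 9 starts at roll index 12: rolls=6,3 (sum=9), consumes 2 rolls
Frame 10 starts at roll index 14: 3 remaining rolls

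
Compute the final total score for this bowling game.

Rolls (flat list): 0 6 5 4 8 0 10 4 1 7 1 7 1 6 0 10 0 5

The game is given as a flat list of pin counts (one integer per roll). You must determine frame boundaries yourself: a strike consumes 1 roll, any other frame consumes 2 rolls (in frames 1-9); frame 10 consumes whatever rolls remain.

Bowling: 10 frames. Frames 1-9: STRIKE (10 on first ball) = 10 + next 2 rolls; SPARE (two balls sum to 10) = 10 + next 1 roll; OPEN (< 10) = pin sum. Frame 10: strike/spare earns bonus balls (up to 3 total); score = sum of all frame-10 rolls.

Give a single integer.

Frame 1: OPEN (0+6=6). Cumulative: 6
Frame 2: OPEN (5+4=9). Cumulative: 15
Frame 3: OPEN (8+0=8). Cumulative: 23
Frame 4: STRIKE. 10 + next two rolls (4+1) = 15. Cumulative: 38
Frame 5: OPEN (4+1=5). Cumulative: 43
Frame 6: OPEN (7+1=8). Cumulative: 51
Frame 7: OPEN (7+1=8). Cumulative: 59
Frame 8: OPEN (6+0=6). Cumulative: 65
Frame 9: STRIKE. 10 + next two rolls (0+5) = 15. Cumulative: 80
Frame 10: OPEN. Sum of all frame-10 rolls (0+5) = 5. Cumulative: 85

Answer: 85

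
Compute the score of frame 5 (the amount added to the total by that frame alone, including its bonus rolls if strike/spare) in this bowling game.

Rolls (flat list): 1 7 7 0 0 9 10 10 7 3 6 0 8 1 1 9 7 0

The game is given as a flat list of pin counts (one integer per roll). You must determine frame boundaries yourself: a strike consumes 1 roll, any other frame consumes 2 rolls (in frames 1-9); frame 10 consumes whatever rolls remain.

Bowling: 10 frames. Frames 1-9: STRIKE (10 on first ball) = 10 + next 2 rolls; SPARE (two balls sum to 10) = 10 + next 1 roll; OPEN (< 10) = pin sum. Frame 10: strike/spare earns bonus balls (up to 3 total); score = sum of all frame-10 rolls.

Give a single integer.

Answer: 20

Derivation:
Frame 1: OPEN (1+7=8). Cumulative: 8
Frame 2: OPEN (7+0=7). Cumulative: 15
Frame 3: OPEN (0+9=9). Cumulative: 24
Frame 4: STRIKE. 10 + next two rolls (10+7) = 27. Cumulative: 51
Frame 5: STRIKE. 10 + next two rolls (7+3) = 20. Cumulative: 71
Frame 6: SPARE (7+3=10). 10 + next roll (6) = 16. Cumulative: 87
Frame 7: OPEN (6+0=6). Cumulative: 93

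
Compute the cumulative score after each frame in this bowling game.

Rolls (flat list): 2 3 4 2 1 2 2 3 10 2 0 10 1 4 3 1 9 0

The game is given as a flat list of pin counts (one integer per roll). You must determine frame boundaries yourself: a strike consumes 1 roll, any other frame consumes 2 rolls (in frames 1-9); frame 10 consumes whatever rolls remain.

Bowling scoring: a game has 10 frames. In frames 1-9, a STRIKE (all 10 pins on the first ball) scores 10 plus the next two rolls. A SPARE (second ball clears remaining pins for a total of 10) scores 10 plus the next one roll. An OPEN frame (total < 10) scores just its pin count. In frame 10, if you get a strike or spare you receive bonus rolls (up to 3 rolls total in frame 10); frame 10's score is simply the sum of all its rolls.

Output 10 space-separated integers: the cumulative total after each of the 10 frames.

Frame 1: OPEN (2+3=5). Cumulative: 5
Frame 2: OPEN (4+2=6). Cumulative: 11
Frame 3: OPEN (1+2=3). Cumulative: 14
Frame 4: OPEN (2+3=5). Cumulative: 19
Frame 5: STRIKE. 10 + next two rolls (2+0) = 12. Cumulative: 31
Frame 6: OPEN (2+0=2). Cumulative: 33
Frame 7: STRIKE. 10 + next two rolls (1+4) = 15. Cumulative: 48
Frame 8: OPEN (1+4=5). Cumulative: 53
Frame 9: OPEN (3+1=4). Cumulative: 57
Frame 10: OPEN. Sum of all frame-10 rolls (9+0) = 9. Cumulative: 66

Answer: 5 11 14 19 31 33 48 53 57 66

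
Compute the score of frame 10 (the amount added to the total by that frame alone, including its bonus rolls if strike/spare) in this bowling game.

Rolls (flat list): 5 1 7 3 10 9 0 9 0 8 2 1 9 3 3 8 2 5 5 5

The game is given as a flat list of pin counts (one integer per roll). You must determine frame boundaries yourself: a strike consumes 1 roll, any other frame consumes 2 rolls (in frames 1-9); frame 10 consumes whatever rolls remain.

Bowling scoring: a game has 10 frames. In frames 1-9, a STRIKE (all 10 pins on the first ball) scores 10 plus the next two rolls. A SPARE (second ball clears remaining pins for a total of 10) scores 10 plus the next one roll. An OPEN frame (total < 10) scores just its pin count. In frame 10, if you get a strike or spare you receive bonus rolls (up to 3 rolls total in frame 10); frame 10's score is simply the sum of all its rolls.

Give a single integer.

Answer: 15

Derivation:
Frame 1: OPEN (5+1=6). Cumulative: 6
Frame 2: SPARE (7+3=10). 10 + next roll (10) = 20. Cumulative: 26
Frame 3: STRIKE. 10 + next two rolls (9+0) = 19. Cumulative: 45
Frame 4: OPEN (9+0=9). Cumulative: 54
Frame 5: OPEN (9+0=9). Cumulative: 63
Frame 6: SPARE (8+2=10). 10 + next roll (1) = 11. Cumulative: 74
Frame 7: SPARE (1+9=10). 10 + next roll (3) = 13. Cumulative: 87
Frame 8: OPEN (3+3=6). Cumulative: 93
Frame 9: SPARE (8+2=10). 10 + next roll (5) = 15. Cumulative: 108
Frame 10: SPARE. Sum of all frame-10 rolls (5+5+5) = 15. Cumulative: 123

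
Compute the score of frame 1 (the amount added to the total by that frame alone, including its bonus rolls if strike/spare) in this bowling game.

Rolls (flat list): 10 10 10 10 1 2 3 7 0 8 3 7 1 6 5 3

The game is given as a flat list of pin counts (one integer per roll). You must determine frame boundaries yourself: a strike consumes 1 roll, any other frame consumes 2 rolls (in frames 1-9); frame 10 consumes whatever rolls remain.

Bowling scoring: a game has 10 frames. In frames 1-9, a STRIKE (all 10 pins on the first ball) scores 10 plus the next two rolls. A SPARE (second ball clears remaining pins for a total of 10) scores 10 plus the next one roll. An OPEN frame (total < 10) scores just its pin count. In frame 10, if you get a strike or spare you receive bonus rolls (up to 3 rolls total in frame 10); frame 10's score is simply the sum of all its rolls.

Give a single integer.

Answer: 30

Derivation:
Frame 1: STRIKE. 10 + next two rolls (10+10) = 30. Cumulative: 30
Frame 2: STRIKE. 10 + next two rolls (10+10) = 30. Cumulative: 60
Frame 3: STRIKE. 10 + next two rolls (10+1) = 21. Cumulative: 81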